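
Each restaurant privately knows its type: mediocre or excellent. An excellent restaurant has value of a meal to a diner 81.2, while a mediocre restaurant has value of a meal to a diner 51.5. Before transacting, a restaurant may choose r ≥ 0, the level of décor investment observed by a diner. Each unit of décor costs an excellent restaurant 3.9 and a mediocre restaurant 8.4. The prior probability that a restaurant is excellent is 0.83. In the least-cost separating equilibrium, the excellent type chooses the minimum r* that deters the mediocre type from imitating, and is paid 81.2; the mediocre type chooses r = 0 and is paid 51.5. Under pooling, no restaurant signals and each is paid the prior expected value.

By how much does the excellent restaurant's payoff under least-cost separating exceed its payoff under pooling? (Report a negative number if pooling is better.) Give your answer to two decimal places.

-8.74

Least-cost separating signal: r* solves 51.5 = 81.2 − 8.4·r*, so r* = (81.2 − 51.5)/8.4 ≈ 3.5357.
Excellent type's separating payoff: 81.2 − 3.9 × r* = 81.2 − 3.9 × (81.2 − 51.5)/8.4 = 81.2 − 115.83/8.4 ≈ 67.4107.
Pooling payoff: 0.83 × 81.2 + 0.17 × 51.5 = 76.151.
Difference: 67.4107 − 76.151 = -8.7403, i.e. -8.74 to two decimal places.
The excellent type would prefer the pooling outcome.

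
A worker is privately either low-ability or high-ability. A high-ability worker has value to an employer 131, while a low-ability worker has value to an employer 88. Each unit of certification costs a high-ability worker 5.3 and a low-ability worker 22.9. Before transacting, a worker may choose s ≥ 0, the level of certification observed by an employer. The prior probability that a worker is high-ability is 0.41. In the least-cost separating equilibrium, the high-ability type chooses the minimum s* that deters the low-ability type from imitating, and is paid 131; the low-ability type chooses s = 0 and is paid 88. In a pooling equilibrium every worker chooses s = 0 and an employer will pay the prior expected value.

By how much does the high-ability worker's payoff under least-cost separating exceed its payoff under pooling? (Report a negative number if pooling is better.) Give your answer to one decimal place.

15.4

Least-cost separating signal: s* solves 88 = 131 − 22.9·s*, so s* = (131 − 88)/22.9 ≈ 1.8777.
High-ability type's separating payoff: 131 − 5.3 × s* = 131 − 5.3 × (131 − 88)/22.9 = 131 − 227.9/22.9 ≈ 121.048.
Pooling payoff: 0.41 × 131 + 0.59 × 88 = 105.63.
Difference: 121.048 − 105.63 = 15.418, i.e. 15.4 to one decimal place.
The high-ability type prefers to separate.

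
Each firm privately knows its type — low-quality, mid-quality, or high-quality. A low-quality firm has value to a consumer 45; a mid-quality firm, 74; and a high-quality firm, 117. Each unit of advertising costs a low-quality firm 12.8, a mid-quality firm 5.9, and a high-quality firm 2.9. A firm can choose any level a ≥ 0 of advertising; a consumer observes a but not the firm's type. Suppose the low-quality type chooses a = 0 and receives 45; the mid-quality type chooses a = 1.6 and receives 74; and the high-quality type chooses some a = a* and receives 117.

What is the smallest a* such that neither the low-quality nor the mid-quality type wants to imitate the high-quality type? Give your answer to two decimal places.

8.89

Low-quality type (on-path payoff 45) won't mimic when 45 ≥ 117 − 12.8·a*, i.e. a* ≥ 5.63.
Mid-quality type (on-path payoff 74 − 5.9×1.6 = 64.56) won't mimic when 64.56 ≥ 117 − 5.9·a*, i.e. a* ≥ 8.89.
Both must hold, so a* = max(5.63, 8.89) = 8.89. The mid-quality type's constraint binds.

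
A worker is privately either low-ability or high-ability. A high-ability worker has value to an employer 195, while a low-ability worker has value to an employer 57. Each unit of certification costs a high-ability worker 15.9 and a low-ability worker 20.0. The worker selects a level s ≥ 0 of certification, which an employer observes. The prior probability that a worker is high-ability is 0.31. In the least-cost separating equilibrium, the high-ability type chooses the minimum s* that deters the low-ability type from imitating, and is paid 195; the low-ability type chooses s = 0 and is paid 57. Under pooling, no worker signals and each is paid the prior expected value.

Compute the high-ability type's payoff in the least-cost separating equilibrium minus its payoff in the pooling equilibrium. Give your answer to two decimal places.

Least-cost separating signal: s* solves 57 = 195 − 20.0·s*, so s* = (195 − 57)/20.0 = 6.9.
High-ability type's separating payoff: 195 − 15.9 × s* = 195 − 15.9 × (195 − 57)/20.0 = 195 − 2194.2/20.0 = 85.29.
Pooling payoff: 0.31 × 195 + 0.69 × 57 = 99.78.
Difference: 85.29 − 99.78 = -14.49.
The high-ability type would prefer the pooling outcome.

-14.49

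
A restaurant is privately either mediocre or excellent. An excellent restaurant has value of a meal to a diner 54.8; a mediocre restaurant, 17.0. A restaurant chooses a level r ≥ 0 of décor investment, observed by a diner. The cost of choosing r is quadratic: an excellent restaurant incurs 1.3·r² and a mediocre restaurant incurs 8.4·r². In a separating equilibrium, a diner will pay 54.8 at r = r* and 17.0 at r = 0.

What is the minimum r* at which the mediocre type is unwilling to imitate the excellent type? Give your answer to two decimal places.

2.12

The mediocre type at r = 0 receives 17.0; imitating at r* yields 54.8 − 8.4·r*².
Indifference: 17.0 = 54.8 − 8.4·r*², so r*² = (54.8 − 17.0) / 8.4 = 4.5.
r* = √4.5 ≈ 2.12.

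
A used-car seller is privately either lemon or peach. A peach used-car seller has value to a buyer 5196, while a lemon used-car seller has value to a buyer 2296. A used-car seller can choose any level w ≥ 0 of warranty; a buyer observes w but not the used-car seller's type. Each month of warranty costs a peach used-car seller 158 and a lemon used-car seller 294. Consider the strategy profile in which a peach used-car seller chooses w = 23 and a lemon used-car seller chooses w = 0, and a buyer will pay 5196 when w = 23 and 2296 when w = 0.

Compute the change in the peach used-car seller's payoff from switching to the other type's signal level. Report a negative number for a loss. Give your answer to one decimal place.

Playing w = 23 the peach used-car seller receives 5196 − 158 × 23 = 1562.
Deviating to w = 0 yields 2296 instead.
Gain from deviating: 2296 − 1562 = 734.0.
The gain is positive, so the peach type's incentive-compatibility constraint is violated — this profile is not a separating equilibrium.

734.0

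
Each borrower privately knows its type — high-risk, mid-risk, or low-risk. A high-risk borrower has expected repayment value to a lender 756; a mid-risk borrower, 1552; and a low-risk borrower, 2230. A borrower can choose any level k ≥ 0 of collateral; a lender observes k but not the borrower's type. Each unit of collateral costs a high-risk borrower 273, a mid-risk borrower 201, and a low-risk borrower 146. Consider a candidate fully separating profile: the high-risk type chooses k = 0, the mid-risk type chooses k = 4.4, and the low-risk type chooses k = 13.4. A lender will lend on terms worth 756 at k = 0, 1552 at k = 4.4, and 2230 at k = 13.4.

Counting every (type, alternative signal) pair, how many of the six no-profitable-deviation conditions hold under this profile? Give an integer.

Low-risk (own payoff 2230 − 146×13.4 = 273.6): to k=0 gives 756 → profitable ✗; to k=4.4 gives 1552 − 146×4.4 = 909.6 → profitable ✗.
High-risk (own payoff 756): to k=4.4 gives 1552 − 273×4.4 = 350.8 → no gain ✓; to k=13.4 gives 2230 − 273×13.4 = -1428.2 → no gain ✓.
Mid-risk (own payoff 1552 − 201×4.4 = 667.6): to k=0 gives 756 → profitable ✗; to k=13.4 gives 2230 − 201×13.4 = -463.4 → no gain ✓.
3 of the 6 constraints hold; not an equilibrium.

3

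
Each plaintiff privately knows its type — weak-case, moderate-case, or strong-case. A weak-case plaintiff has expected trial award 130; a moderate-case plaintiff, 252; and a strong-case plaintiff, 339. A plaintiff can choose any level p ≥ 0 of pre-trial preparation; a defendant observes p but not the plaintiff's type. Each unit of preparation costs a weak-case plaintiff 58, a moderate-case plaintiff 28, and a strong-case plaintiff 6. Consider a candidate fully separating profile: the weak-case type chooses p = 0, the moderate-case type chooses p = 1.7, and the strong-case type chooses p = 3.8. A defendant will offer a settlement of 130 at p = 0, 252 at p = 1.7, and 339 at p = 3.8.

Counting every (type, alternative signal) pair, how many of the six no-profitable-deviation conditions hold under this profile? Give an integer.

4

Moderate-case (own payoff 252 − 28×1.7 = 204.4): to p=0 gives 130 → no gain ✓; to p=3.8 gives 339 − 28×3.8 = 232.6 → profitable ✗.
Weak-case (own payoff 130): to p=1.7 gives 252 − 58×1.7 = 153.4 → profitable ✗; to p=3.8 gives 339 − 58×3.8 = 118.6 → no gain ✓.
Strong-case (own payoff 339 − 6×3.8 = 316.2): to p=0 gives 130 → no gain ✓; to p=1.7 gives 252 − 6×1.7 = 241.8 → no gain ✓.
4 of the 6 constraints hold; not an equilibrium.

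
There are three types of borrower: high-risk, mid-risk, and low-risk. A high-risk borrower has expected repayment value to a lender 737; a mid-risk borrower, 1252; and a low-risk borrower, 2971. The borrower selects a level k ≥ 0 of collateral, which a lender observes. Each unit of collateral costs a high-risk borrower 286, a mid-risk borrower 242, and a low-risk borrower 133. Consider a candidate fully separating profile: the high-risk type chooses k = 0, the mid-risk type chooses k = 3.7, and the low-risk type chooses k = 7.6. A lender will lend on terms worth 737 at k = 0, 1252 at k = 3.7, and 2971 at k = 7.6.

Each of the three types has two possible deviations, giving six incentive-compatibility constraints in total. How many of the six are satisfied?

Low-risk (own payoff 2971 − 133×7.6 = 1960.2): to k=0 gives 737 → no gain ✓; to k=3.7 gives 1252 − 133×3.7 = 759.9 → no gain ✓.
High-risk (own payoff 737): to k=3.7 gives 1252 − 286×3.7 = 193.8 → no gain ✓; to k=7.6 gives 2971 − 286×7.6 = 797.4 → profitable ✗.
Mid-risk (own payoff 1252 − 242×3.7 = 356.6): to k=0 gives 737 → profitable ✗; to k=7.6 gives 2971 − 242×7.6 = 1131.8 → profitable ✗.
3 of the 6 constraints hold; not an equilibrium.

3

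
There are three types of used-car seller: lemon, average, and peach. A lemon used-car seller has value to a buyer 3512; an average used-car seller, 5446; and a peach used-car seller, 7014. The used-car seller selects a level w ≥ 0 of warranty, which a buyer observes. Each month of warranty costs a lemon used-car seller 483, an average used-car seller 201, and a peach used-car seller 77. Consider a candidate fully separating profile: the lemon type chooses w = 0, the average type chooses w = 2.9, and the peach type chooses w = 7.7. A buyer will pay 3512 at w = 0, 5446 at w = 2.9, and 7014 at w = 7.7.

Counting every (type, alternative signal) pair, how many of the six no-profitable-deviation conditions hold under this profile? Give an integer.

Peach (own payoff 7014 − 77×7.7 = 6421.1): to w=0 gives 3512 → no gain ✓; to w=2.9 gives 5446 − 77×2.9 = 5222.7 → no gain ✓.
Lemon (own payoff 3512): to w=2.9 gives 5446 − 483×2.9 = 4045.3 → profitable ✗; to w=7.7 gives 7014 − 483×7.7 = 3294.9 → no gain ✓.
Average (own payoff 5446 − 201×2.9 = 4863.1): to w=0 gives 3512 → no gain ✓; to w=7.7 gives 7014 − 201×7.7 = 5466.3 → profitable ✗.
4 of the 6 constraints hold; not an equilibrium.

4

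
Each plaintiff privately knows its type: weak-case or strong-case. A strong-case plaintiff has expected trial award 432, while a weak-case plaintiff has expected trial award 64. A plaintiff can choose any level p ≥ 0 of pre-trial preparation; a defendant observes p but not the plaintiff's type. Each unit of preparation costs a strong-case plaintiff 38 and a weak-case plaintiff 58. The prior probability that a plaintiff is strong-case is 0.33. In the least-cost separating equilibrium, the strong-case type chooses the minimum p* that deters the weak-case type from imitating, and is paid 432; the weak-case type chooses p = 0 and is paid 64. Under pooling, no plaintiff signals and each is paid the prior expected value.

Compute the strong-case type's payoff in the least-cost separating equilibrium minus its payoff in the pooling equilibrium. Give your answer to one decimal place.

5.5

Least-cost separating signal: p* solves 64 = 432 − 58·p*, so p* = (432 − 64)/58 ≈ 6.3448.
Strong-case type's separating payoff: 432 − 38 × p* = 432 − 38 × (432 − 64)/58 = 432 − 13984/58 ≈ 190.897.
Pooling payoff: 0.33 × 432 + 0.67 × 64 = 185.44.
Difference: 190.897 − 185.44 = 5.457, i.e. 5.5 to one decimal place.
The strong-case type prefers to separate.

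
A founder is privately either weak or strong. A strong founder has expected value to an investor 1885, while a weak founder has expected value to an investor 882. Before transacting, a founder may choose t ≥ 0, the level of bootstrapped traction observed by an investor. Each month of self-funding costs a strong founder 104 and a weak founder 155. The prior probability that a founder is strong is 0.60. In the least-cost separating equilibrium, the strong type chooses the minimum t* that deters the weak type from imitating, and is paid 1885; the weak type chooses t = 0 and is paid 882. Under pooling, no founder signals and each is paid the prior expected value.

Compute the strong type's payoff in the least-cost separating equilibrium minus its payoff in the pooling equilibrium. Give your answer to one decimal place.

Least-cost separating signal: t* solves 882 = 1885 − 155·t*, so t* = (1885 − 882)/155 ≈ 6.4710.
Strong type's separating payoff: 1885 − 104 × t* = 1885 − 104 × (1885 − 882)/155 = 1885 − 104312/155 ≈ 1212.019.
Pooling payoff: 0.60 × 1885 + 0.40 × 882 = 1483.8.
Difference: 1212.019 − 1483.8 = -271.781, i.e. -271.8 to one decimal place.
The strong type would prefer the pooling outcome.

-271.8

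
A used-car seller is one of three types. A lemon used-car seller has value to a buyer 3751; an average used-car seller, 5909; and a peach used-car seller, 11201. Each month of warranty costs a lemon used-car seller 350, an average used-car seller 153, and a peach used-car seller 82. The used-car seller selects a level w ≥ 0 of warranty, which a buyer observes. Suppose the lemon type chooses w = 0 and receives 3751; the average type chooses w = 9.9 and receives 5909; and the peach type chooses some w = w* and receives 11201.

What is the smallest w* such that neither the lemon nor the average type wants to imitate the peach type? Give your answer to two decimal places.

Lemon type (on-path payoff 3751) won't mimic when 3751 ≥ 11201 − 350·w*, i.e. w* ≥ 21.29.
Average type (on-path payoff 5909 − 153×9.9 = 4394.3) won't mimic when 4394.3 ≥ 11201 − 153·w*, i.e. w* ≥ 44.49.
Both must hold, so w* = max(21.29, 44.49) = 44.49. The average type's constraint binds.

44.49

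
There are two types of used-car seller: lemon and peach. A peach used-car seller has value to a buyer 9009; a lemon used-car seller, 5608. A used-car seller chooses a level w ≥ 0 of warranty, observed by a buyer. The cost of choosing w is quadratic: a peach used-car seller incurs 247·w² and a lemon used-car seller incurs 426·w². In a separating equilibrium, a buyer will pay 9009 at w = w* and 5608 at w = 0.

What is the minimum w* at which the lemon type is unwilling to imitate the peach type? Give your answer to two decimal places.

The lemon type at w = 0 receives 5608; imitating at w* yields 9009 − 426·w*².
Indifference: 5608 = 9009 − 426·w*², so w*² = (9009 − 5608) / 426 ≈ 7.9836.
w* = √7.9836 ≈ 2.83.

2.83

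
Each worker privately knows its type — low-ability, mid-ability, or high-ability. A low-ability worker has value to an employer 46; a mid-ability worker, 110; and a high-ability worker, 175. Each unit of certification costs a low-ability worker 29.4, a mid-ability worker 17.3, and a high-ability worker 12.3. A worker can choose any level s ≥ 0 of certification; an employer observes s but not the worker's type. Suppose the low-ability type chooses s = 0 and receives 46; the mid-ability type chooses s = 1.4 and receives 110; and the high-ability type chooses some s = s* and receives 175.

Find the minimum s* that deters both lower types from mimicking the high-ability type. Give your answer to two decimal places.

5.16

Mid-ability type (on-path payoff 110 − 17.3×1.4 = 85.78) won't mimic when 85.78 ≥ 175 − 17.3·s*, i.e. s* ≥ 5.16.
Low-ability type (on-path payoff 46) won't mimic when 46 ≥ 175 − 29.4·s*, i.e. s* ≥ 4.39.
Both must hold, so s* = max(4.39, 5.16) = 5.16. The mid-ability type's constraint binds.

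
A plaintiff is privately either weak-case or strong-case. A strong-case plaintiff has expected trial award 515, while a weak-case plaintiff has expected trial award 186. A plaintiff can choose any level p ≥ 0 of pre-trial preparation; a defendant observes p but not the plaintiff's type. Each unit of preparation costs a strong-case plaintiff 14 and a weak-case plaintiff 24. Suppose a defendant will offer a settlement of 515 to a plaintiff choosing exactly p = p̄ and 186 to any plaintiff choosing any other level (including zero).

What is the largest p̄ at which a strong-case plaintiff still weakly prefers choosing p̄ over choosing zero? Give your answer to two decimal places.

23.50

Choosing p̄ yields the strong-case type 515 − 14·p̄; choosing zero yields 186.
The strong-case type is indifferent at 515 − 14·p̄ = 186, i.e. p̄ = (515 − 186) / 14 = 23.50.
For any p̄ above 23.50 the strong-case type would rather pool at zero, so separation collapses.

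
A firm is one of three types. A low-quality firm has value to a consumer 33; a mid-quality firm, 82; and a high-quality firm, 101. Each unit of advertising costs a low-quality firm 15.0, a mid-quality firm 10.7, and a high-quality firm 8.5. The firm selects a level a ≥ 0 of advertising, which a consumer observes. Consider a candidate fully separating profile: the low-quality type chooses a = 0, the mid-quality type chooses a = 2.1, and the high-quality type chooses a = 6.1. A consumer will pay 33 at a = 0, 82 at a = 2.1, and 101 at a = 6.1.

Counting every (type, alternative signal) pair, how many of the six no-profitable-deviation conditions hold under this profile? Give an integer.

4

High-quality (own payoff 101 − 8.5×6.1 = 49.15): to a=0 gives 33 → no gain ✓; to a=2.1 gives 82 − 8.5×2.1 = 64.15 → profitable ✗.
Mid-quality (own payoff 82 − 10.7×2.1 = 59.53): to a=0 gives 33 → no gain ✓; to a=6.1 gives 101 − 10.7×6.1 = 35.73 → no gain ✓.
Low-quality (own payoff 33): to a=2.1 gives 82 − 15.0×2.1 = 50.5 → profitable ✗; to a=6.1 gives 101 − 15.0×6.1 = 9.5 → no gain ✓.
4 of the 6 constraints hold; not an equilibrium.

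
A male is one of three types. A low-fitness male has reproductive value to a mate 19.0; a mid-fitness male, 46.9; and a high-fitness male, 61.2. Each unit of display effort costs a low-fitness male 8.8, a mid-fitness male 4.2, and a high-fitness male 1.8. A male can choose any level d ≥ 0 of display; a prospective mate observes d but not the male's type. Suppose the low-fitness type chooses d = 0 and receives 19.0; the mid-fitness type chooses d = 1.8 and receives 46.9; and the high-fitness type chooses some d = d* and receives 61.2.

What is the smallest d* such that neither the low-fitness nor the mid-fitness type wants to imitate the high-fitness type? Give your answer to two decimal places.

Mid-fitness type (on-path payoff 46.9 − 4.2×1.8 = 39.34) won't mimic when 39.34 ≥ 61.2 − 4.2·d*, i.e. d* ≥ 5.20.
Low-fitness type (on-path payoff 19.0) won't mimic when 19.0 ≥ 61.2 − 8.8·d*, i.e. d* ≥ 4.80.
Both must hold, so d* = max(4.80, 5.20) = 5.20. The mid-fitness type's constraint binds.

5.20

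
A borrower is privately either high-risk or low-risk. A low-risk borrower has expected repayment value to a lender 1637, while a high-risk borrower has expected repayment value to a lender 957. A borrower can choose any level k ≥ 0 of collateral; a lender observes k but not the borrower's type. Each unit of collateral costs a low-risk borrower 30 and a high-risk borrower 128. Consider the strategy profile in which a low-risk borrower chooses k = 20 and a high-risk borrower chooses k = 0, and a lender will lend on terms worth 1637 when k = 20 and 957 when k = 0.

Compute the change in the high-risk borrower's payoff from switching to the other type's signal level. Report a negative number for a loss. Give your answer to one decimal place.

Playing k = 0 the high-risk borrower receives 957.
Deviating to k = 20 brings payment 1637 at cost 128 × 20 = 2560, netting -923.
Gain from deviating: -923 − 957 = -1880.0.
The gain is negative, so the high-risk type's incentive-compatibility constraint is satisfied.

-1880.0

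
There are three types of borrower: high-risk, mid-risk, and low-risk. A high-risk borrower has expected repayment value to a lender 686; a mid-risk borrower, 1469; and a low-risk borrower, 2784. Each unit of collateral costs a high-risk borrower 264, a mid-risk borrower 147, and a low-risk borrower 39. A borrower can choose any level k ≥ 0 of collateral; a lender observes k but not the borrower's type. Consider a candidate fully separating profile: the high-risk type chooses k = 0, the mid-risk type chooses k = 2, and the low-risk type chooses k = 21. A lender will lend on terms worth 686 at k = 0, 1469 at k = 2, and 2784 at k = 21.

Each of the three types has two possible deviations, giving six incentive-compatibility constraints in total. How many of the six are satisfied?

5

Mid-risk (own payoff 1469 − 147×2 = 1175): to k=0 gives 686 → no gain ✓; to k=21 gives 2784 − 147×21 = -303 → no gain ✓.
High-risk (own payoff 686): to k=2 gives 1469 − 264×2 = 941 → profitable ✗; to k=21 gives 2784 − 264×21 = -2760 → no gain ✓.
Low-risk (own payoff 2784 − 39×21 = 1965): to k=0 gives 686 → no gain ✓; to k=2 gives 1469 − 39×2 = 1391 → no gain ✓.
5 of the 6 constraints hold; not an equilibrium.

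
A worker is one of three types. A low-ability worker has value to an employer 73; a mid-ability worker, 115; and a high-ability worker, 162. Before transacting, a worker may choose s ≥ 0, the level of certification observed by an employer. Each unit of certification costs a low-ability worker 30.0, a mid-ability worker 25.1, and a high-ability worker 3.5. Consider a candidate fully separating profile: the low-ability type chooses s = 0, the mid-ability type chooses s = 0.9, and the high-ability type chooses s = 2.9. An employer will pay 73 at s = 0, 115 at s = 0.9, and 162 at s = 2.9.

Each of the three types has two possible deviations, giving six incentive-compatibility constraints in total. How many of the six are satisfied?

4

Low-ability (own payoff 73): to s=0.9 gives 115 − 30.0×0.9 = 88 → profitable ✗; to s=2.9 gives 162 − 30.0×2.9 = 75 → profitable ✗.
High-ability (own payoff 162 − 3.5×2.9 = 151.85): to s=0 gives 73 → no gain ✓; to s=0.9 gives 115 − 3.5×0.9 = 111.85 → no gain ✓.
Mid-ability (own payoff 115 − 25.1×0.9 = 92.41): to s=0 gives 73 → no gain ✓; to s=2.9 gives 162 − 25.1×2.9 = 89.21 → no gain ✓.
4 of the 6 constraints hold; not an equilibrium.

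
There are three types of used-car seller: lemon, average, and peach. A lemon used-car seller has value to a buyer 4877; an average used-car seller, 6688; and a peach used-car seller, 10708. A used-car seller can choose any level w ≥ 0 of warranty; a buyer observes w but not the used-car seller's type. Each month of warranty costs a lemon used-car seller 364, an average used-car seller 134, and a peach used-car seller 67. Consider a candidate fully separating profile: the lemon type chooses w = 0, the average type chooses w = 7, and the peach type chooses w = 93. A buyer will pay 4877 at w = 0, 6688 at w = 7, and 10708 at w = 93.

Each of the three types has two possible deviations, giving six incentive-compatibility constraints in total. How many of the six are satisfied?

Average (own payoff 6688 − 134×7 = 5750): to w=0 gives 4877 → no gain ✓; to w=93 gives 10708 − 134×93 = -1754 → no gain ✓.
Peach (own payoff 10708 − 67×93 = 4477): to w=0 gives 4877 → profitable ✗; to w=7 gives 6688 − 67×7 = 6219 → profitable ✗.
Lemon (own payoff 4877): to w=7 gives 6688 − 364×7 = 4140 → no gain ✓; to w=93 gives 10708 − 364×93 = -23144 → no gain ✓.
4 of the 6 constraints hold; not an equilibrium.

4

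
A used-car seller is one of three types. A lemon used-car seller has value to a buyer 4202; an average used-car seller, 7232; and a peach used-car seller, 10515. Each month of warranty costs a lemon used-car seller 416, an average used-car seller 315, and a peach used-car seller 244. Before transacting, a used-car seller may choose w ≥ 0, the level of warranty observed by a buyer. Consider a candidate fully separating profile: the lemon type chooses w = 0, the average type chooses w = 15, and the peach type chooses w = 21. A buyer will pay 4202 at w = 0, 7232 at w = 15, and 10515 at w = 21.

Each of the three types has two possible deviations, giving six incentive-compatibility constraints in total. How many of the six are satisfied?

4

Lemon (own payoff 4202): to w=15 gives 7232 − 416×15 = 992 → no gain ✓; to w=21 gives 10515 − 416×21 = 1779 → no gain ✓.
Peach (own payoff 10515 − 244×21 = 5391): to w=0 gives 4202 → no gain ✓; to w=15 gives 7232 − 244×15 = 3572 → no gain ✓.
Average (own payoff 7232 − 315×15 = 2507): to w=0 gives 4202 → profitable ✗; to w=21 gives 10515 − 315×21 = 3900 → profitable ✗.
4 of the 6 constraints hold; not an equilibrium.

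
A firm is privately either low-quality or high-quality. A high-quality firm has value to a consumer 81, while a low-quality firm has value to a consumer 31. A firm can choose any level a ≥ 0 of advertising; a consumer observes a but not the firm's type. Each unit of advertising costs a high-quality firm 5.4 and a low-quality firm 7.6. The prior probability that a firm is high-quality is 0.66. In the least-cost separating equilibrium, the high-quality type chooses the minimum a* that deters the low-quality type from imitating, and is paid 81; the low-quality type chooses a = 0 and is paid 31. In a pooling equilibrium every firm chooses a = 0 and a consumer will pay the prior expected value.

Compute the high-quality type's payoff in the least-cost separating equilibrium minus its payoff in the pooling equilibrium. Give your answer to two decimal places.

Least-cost separating signal: a* solves 31 = 81 − 7.6·a*, so a* = (81 − 31)/7.6 ≈ 6.5789.
High-quality type's separating payoff: 81 − 5.4 × a* = 81 − 5.4 × (81 − 31)/7.6 = 81 − 270/7.6 ≈ 45.4737.
Pooling payoff: 0.66 × 81 + 0.34 × 31 = 64.
Difference: 45.4737 − 64 = -18.5263, i.e. -18.53 to two decimal places.
The high-quality type would prefer the pooling outcome.

-18.53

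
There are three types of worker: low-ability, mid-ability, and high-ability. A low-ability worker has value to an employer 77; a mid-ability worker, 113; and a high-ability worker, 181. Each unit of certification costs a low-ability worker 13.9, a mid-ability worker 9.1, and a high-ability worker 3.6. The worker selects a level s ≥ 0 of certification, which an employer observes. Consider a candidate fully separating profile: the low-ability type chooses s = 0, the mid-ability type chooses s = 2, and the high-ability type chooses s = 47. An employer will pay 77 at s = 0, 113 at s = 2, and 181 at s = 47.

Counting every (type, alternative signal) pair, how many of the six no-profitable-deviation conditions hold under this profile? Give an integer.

3

High-ability (own payoff 181 − 3.6×47 = 11.8): to s=0 gives 77 → profitable ✗; to s=2 gives 113 − 3.6×2 = 105.8 → profitable ✗.
Low-ability (own payoff 77): to s=2 gives 113 − 13.9×2 = 85.2 → profitable ✗; to s=47 gives 181 − 13.9×47 = -472.3 → no gain ✓.
Mid-ability (own payoff 113 − 9.1×2 = 94.8): to s=0 gives 77 → no gain ✓; to s=47 gives 181 − 9.1×47 = -246.7 → no gain ✓.
3 of the 6 constraints hold; not an equilibrium.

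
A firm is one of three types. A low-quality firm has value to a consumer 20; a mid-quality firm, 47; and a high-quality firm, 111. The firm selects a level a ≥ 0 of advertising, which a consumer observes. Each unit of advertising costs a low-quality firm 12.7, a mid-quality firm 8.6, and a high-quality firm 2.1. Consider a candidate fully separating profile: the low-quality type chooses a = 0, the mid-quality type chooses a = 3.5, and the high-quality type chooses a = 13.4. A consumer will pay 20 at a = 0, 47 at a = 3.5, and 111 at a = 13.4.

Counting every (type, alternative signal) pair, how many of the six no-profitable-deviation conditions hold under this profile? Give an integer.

5

High-quality (own payoff 111 − 2.1×13.4 = 82.86): to a=0 gives 20 → no gain ✓; to a=3.5 gives 47 − 2.1×3.5 = 39.65 → no gain ✓.
Mid-quality (own payoff 47 − 8.6×3.5 = 16.9): to a=0 gives 20 → profitable ✗; to a=13.4 gives 111 − 8.6×13.4 = -4.24 → no gain ✓.
Low-quality (own payoff 20): to a=3.5 gives 47 − 12.7×3.5 = 2.55 → no gain ✓; to a=13.4 gives 111 − 12.7×13.4 = -59.18 → no gain ✓.
5 of the 6 constraints hold; not an equilibrium.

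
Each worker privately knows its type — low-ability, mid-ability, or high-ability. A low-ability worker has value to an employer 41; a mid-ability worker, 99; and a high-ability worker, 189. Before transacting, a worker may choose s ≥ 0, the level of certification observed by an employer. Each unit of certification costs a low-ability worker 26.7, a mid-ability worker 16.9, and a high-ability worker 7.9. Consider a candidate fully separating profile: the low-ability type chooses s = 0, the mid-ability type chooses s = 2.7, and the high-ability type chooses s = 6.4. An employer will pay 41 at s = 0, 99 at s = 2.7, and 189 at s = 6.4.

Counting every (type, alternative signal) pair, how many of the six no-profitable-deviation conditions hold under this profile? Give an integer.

5

Mid-ability (own payoff 99 − 16.9×2.7 = 53.37): to s=0 gives 41 → no gain ✓; to s=6.4 gives 189 − 16.9×6.4 = 80.84 → profitable ✗.
High-ability (own payoff 189 − 7.9×6.4 = 138.44): to s=0 gives 41 → no gain ✓; to s=2.7 gives 99 − 7.9×2.7 = 77.67 → no gain ✓.
Low-ability (own payoff 41): to s=2.7 gives 99 − 26.7×2.7 = 26.91 → no gain ✓; to s=6.4 gives 189 − 26.7×6.4 = 18.12 → no gain ✓.
5 of the 6 constraints hold; not an equilibrium.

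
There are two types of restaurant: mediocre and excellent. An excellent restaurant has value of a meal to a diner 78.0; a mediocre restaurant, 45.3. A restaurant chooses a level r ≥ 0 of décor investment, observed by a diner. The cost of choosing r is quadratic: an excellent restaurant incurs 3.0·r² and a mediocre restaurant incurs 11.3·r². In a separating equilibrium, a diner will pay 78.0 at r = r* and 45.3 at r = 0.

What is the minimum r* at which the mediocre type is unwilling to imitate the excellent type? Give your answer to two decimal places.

The mediocre type at r = 0 receives 45.3; imitating at r* yields 78.0 − 11.3·r*².
Indifference: 45.3 = 78.0 − 11.3·r*², so r*² = (78.0 − 45.3) / 11.3 ≈ 2.8938.
r* = √2.8938 ≈ 1.70.

1.70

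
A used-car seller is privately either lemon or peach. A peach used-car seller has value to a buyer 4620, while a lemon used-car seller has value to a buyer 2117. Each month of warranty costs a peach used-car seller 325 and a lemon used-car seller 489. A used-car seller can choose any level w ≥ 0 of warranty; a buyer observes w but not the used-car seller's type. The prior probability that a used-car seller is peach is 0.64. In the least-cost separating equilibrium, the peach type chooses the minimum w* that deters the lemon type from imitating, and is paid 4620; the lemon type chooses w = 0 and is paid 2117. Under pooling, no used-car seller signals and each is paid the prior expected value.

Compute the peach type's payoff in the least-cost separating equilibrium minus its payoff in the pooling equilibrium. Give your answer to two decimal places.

Least-cost separating signal: w* solves 2117 = 4620 − 489·w*, so w* = (4620 − 2117)/489 ≈ 5.1186.
Peach type's separating payoff: 4620 − 325 × w* = 4620 − 325 × (4620 − 2117)/489 = 4620 − 813475/489 ≈ 2956.4519.
Pooling payoff: 0.64 × 4620 + 0.36 × 2117 = 3718.92.
Difference: 2956.4519 − 3718.92 = -762.4681, i.e. -762.47 to two decimal places.
The peach type would prefer the pooling outcome.

-762.47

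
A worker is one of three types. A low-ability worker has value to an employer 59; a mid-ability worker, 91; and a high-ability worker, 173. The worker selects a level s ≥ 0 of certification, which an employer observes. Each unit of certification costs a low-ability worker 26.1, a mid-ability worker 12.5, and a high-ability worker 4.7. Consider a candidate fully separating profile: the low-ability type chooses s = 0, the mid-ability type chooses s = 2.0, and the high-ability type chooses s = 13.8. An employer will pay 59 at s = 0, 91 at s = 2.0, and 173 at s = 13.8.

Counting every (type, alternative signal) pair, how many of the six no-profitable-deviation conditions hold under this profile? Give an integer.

High-ability (own payoff 173 − 4.7×13.8 = 108.14): to s=0 gives 59 → no gain ✓; to s=2.0 gives 91 − 4.7×2.0 = 81.6 → no gain ✓.
Low-ability (own payoff 59): to s=2.0 gives 91 − 26.1×2.0 = 38.8 → no gain ✓; to s=13.8 gives 173 − 26.1×13.8 = -187.18 → no gain ✓.
Mid-ability (own payoff 91 − 12.5×2.0 = 66): to s=0 gives 59 → no gain ✓; to s=13.8 gives 173 − 12.5×13.8 = 0.5 → no gain ✓.
6 of the 6 constraints hold; this profile is a separating equilibrium.

6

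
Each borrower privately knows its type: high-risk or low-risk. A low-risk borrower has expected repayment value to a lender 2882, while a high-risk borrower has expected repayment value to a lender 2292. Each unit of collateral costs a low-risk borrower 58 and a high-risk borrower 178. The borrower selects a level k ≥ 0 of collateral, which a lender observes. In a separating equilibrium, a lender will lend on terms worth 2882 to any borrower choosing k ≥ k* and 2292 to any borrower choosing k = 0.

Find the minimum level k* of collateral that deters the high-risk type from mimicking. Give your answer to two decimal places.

A high-risk borrower choosing k = 0 receives 2292.
Imitating at k* instead would pay 2882 at cost 178·k*, netting 2882 − 178·k*.
Indifference: 2292 = 2882 − 178·k*, so k* = (2882 − 2292) / 178 ≈ 3.31.
This is the high-risk type's binding incentive-compatibility constraint; any k ≥ 3.31 sustains separation on that side.

3.31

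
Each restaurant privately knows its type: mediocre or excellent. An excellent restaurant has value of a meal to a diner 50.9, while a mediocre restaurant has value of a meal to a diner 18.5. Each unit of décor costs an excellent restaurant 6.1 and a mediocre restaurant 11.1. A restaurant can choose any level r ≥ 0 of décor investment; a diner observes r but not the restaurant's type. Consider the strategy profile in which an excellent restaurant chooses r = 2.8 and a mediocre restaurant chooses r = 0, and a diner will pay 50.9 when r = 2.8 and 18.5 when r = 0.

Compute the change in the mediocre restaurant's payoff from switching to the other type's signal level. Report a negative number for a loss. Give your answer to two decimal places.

1.32

Playing r = 0 the mediocre restaurant receives 18.5.
Deviating to r = 2.8 brings payment 50.9 at cost 11.1 × 2.8 = 31.08, netting 19.82.
Gain from deviating: 19.82 − 18.5 = 1.32.
The gain is positive, so the mediocre type's incentive-compatibility constraint is violated — this profile is not a separating equilibrium.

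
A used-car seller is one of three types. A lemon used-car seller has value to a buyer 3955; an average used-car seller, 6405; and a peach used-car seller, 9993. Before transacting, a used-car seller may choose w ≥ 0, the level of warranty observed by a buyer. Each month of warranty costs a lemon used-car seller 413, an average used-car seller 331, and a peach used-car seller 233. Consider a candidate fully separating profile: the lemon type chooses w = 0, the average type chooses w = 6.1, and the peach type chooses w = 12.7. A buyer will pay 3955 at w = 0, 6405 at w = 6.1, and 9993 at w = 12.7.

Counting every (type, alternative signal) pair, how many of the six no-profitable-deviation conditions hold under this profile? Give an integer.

Peach (own payoff 9993 − 233×12.7 = 7033.9): to w=0 gives 3955 → no gain ✓; to w=6.1 gives 6405 − 233×6.1 = 4983.7 → no gain ✓.
Average (own payoff 6405 − 331×6.1 = 4385.9): to w=0 gives 3955 → no gain ✓; to w=12.7 gives 9993 − 331×12.7 = 5789.3 → profitable ✗.
Lemon (own payoff 3955): to w=6.1 gives 6405 − 413×6.1 = 3885.7 → no gain ✓; to w=12.7 gives 9993 − 413×12.7 = 4747.9 → profitable ✗.
4 of the 6 constraints hold; not an equilibrium.

4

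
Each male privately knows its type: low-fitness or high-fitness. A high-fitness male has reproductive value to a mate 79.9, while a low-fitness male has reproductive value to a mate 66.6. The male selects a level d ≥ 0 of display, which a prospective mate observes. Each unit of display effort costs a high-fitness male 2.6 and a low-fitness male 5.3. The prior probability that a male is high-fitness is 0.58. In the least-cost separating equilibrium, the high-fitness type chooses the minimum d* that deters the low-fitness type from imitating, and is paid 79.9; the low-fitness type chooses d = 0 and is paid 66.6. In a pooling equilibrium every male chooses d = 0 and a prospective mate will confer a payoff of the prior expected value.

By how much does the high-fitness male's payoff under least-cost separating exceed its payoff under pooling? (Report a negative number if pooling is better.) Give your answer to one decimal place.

-0.9

Least-cost separating signal: d* solves 66.6 = 79.9 − 5.3·d*, so d* = (79.9 − 66.6)/5.3 ≈ 2.5094.
High-fitness type's separating payoff: 79.9 − 2.6 × d* = 79.9 − 2.6 × (79.9 − 66.6)/5.3 = 79.9 − 34.58/5.3 ≈ 73.375.
Pooling payoff: 0.58 × 79.9 + 0.42 × 66.6 = 74.314.
Difference: 73.375 − 74.314 = -0.939, i.e. -0.9 to one decimal place.
The high-fitness type would prefer the pooling outcome.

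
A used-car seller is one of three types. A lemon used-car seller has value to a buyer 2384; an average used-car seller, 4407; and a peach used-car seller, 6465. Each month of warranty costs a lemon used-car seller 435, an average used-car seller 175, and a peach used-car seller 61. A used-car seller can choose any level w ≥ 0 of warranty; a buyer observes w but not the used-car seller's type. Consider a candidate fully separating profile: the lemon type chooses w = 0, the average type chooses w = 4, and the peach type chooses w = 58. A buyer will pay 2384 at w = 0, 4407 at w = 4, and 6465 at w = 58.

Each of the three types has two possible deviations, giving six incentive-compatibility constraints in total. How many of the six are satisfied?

Lemon (own payoff 2384): to w=4 gives 4407 − 435×4 = 2667 → profitable ✗; to w=58 gives 6465 − 435×58 = -18765 → no gain ✓.
Average (own payoff 4407 − 175×4 = 3707): to w=0 gives 2384 → no gain ✓; to w=58 gives 6465 − 175×58 = -3685 → no gain ✓.
Peach (own payoff 6465 − 61×58 = 2927): to w=0 gives 2384 → no gain ✓; to w=4 gives 4407 − 61×4 = 4163 → profitable ✗.
4 of the 6 constraints hold; not an equilibrium.

4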